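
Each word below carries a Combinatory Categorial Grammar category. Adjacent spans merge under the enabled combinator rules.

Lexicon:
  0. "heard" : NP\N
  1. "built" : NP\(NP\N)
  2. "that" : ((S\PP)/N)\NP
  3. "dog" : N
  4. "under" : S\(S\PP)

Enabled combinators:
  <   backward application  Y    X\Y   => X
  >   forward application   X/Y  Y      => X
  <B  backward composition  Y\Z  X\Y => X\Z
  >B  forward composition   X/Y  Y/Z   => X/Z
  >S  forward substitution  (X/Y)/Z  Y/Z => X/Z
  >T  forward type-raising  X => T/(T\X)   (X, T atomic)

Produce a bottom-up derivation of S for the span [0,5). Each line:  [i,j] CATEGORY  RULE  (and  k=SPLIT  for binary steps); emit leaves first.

[0,1] NP\N  lex  "heard"
[1,2] NP\(NP\N)  lex  "built"
[0,2] NP  <  k=1
[2,3] ((S\PP)/N)\NP  lex  "that"
[0,3] (S\PP)/N  <  k=2
[3,4] N  lex  "dog"
[0,4] S\PP  >  k=3
[4,5] S\(S\PP)  lex  "under"
[0,5] S  <  k=4

[0,5] S   <
  [0,4] S\PP   >
    [0,3] (S\PP)/N   <
      [0,2] NP   <
        [0,1] "heard" : NP\N
        [1,2] "built" : NP\(NP\N)
      [2,3] "that" : ((S\PP)/N)\NP
    [3,4] "dog" : N
  [4,5] "under" : S\(S\PP)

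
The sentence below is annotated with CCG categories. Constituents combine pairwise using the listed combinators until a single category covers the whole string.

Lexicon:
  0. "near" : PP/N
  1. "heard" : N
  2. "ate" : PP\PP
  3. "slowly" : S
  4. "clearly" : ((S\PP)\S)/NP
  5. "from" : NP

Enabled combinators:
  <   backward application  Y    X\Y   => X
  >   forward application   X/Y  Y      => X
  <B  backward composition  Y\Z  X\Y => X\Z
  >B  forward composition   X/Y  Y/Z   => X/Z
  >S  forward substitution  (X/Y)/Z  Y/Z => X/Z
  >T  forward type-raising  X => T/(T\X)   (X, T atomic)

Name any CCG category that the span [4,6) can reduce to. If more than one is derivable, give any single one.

[0,6] S   <
  [0,2] PP   >
    [0,1] "near" : PP/N
    [1,2] "heard" : N
  [2,6] S\PP   <B
    [2,3] "ate" : PP\PP
    [3,6] S\PP   <
      [3,4] "slowly" : S
      [4,6] (S\PP)\S   >
        [4,5] "clearly" : ((S\PP)\S)/NP
        [5,6] "from" : NP

(S\PP)\S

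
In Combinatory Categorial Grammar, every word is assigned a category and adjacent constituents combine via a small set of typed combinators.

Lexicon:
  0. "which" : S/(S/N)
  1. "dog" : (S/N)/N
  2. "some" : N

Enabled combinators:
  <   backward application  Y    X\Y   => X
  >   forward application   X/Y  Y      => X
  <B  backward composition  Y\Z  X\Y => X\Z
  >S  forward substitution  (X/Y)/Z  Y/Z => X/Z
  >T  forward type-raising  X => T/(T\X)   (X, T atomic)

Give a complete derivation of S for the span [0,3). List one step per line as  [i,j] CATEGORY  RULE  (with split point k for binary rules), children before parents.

[0,3] S   >
  [0,1] "which" : S/(S/N)
  [1,3] S/N   >
    [1,2] "dog" : (S/N)/N
    [2,3] "some" : N

[0,1] S/(S/N)  lex  "which"
[1,2] (S/N)/N  lex  "dog"
[2,3] N  lex  "some"
[1,3] S/N  >  k=2
[0,3] S  >  k=1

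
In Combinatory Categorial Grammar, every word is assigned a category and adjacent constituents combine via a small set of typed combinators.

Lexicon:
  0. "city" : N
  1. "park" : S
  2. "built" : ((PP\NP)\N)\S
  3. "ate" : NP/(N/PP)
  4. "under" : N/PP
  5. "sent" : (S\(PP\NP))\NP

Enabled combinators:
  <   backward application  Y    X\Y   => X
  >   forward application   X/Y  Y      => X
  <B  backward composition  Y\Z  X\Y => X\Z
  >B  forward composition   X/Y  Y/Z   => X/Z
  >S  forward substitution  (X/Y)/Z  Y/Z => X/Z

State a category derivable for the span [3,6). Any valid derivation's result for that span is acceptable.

[0,6] S   <
  [0,3] PP\NP   <
    [0,1] "city" : N
    [1,3] (PP\NP)\N   <
      [1,2] "park" : S
      [2,3] "built" : ((PP\NP)\N)\S
  [3,6] S\(PP\NP)   <
    [3,5] NP   >
      [3,4] "ate" : NP/(N/PP)
      [4,5] "under" : N/PP
    [5,6] "sent" : (S\(PP\NP))\NP

S\(PP\NP)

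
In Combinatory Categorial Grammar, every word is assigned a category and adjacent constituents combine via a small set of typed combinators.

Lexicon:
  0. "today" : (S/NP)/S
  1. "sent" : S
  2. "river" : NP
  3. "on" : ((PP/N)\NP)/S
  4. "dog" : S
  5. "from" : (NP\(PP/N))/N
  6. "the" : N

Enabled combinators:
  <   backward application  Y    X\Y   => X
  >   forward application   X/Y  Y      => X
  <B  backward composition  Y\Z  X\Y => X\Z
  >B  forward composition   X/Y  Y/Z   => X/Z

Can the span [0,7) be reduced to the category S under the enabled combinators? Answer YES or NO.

YES

[0,7] S   >
  [0,2] S/NP   >
    [0,1] "today" : (S/NP)/S
    [1,2] "sent" : S
  [2,7] NP   <
    [2,5] PP/N   <
      [2,3] "river" : NP
      [3,5] (PP/N)\NP   >
        [3,4] "on" : ((PP/N)\NP)/S
        [4,5] "dog" : S
    [5,7] NP\(PP/N)   >
      [5,6] "from" : (NP\(PP/N))/N
      [6,7] "the" : N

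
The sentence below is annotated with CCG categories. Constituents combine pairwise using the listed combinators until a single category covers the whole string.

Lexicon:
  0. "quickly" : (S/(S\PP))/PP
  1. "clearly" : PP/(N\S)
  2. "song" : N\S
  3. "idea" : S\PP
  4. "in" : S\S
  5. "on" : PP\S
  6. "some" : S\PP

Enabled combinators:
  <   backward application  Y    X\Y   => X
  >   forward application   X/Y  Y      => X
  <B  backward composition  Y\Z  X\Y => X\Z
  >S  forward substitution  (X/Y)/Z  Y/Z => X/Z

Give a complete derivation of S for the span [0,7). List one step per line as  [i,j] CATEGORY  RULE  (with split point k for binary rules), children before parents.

[0,7] S   <
  [0,6] PP   <
    [0,4] S   >
      [0,3] S/(S\PP)   >
        [0,1] "quickly" : (S/(S\PP))/PP
        [1,3] PP   >
          [1,2] "clearly" : PP/(N\S)
          [2,3] "song" : N\S
      [3,4] "idea" : S\PP
    [4,6] PP\S   <B
      [4,5] "in" : S\S
      [5,6] "on" : PP\S
  [6,7] "some" : S\PP

[0,1] (S/(S\PP))/PP  lex  "quickly"
[1,2] PP/(N\S)  lex  "clearly"
[2,3] N\S  lex  "song"
[1,3] PP  >  k=2
[0,3] S/(S\PP)  >  k=1
[3,4] S\PP  lex  "idea"
[0,4] S  >  k=3
[4,5] S\S  lex  "in"
[5,6] PP\S  lex  "on"
[4,6] PP\S  <B  k=5
[0,6] PP  <  k=4
[6,7] S\PP  lex  "some"
[0,7] S  <  k=6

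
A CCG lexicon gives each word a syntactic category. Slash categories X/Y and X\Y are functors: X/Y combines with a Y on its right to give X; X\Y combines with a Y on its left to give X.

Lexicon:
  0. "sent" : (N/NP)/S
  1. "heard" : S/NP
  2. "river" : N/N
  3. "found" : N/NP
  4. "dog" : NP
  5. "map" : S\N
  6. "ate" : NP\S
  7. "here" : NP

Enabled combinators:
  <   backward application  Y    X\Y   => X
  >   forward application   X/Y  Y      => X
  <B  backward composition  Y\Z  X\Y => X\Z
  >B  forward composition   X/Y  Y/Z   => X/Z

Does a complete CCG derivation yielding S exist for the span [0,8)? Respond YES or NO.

(N/NP)/S S/NP N/N N/NP NP S\N NP\S NP
CKY chart[0,8] = {N}; S ∉ chart

NO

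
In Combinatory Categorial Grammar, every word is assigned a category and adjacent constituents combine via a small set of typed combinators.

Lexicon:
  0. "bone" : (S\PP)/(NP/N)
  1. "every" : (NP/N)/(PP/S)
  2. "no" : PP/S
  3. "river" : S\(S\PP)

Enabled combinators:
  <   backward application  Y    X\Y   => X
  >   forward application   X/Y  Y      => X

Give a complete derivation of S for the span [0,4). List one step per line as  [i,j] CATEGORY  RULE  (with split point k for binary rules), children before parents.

[0,1] (S\PP)/(NP/N)  lex  "bone"
[1,2] (NP/N)/(PP/S)  lex  "every"
[2,3] PP/S  lex  "no"
[1,3] NP/N  >  k=2
[0,3] S\PP  >  k=1
[3,4] S\(S\PP)  lex  "river"
[0,4] S  <  k=3

[0,4] S   <
  [0,3] S\PP   >
    [0,1] "bone" : (S\PP)/(NP/N)
    [1,3] NP/N   >
      [1,2] "every" : (NP/N)/(PP/S)
      [2,3] "no" : PP/S
  [3,4] "river" : S\(S\PP)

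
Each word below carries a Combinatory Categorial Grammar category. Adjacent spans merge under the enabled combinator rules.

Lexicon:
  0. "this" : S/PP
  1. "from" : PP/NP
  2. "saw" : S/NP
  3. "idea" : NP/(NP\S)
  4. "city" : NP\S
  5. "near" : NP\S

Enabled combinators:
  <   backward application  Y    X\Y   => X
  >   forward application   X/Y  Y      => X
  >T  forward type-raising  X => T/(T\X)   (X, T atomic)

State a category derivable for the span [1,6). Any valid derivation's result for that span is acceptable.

PP

[0,6] S   >
  [0,1] "this" : S/PP
  [1,6] PP   >
    [1,2] "from" : PP/NP
    [2,6] NP   <
      [2,5] S   >
        [2,3] "saw" : S/NP
        [3,5] NP   >
          [3,4] "idea" : NP/(NP\S)
          [4,5] "city" : NP\S
      [5,6] "near" : NP\S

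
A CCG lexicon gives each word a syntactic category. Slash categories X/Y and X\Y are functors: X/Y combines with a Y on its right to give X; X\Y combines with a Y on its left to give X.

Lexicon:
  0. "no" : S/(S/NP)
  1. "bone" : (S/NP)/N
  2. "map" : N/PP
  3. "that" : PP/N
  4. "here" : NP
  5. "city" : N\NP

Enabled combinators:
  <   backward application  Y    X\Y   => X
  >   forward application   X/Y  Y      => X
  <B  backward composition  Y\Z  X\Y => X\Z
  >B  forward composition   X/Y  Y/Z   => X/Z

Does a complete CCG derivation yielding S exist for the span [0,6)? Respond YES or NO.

[0,6] S   >
  [0,4] S/N   >B
    [0,2] S/N   >B
      [0,1] "no" : S/(S/NP)
      [1,2] "bone" : (S/NP)/N
    [2,4] N/N   >B
      [2,3] "map" : N/PP
      [3,4] "that" : PP/N
  [4,6] N   <
    [4,5] "here" : NP
    [5,6] "city" : N\NP

YES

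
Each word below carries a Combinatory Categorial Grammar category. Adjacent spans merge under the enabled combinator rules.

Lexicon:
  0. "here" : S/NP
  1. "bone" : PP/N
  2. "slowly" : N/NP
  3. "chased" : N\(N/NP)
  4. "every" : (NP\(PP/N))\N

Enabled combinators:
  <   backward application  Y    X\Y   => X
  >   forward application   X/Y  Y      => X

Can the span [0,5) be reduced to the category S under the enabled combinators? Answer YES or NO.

YES

[0,5] S   >
  [0,1] "here" : S/NP
  [1,5] NP   <
    [1,2] "bone" : PP/N
    [2,5] NP\(PP/N)   <
      [2,4] N   <
        [2,3] "slowly" : N/NP
        [3,4] "chased" : N\(N/NP)
      [4,5] "every" : (NP\(PP/N))\N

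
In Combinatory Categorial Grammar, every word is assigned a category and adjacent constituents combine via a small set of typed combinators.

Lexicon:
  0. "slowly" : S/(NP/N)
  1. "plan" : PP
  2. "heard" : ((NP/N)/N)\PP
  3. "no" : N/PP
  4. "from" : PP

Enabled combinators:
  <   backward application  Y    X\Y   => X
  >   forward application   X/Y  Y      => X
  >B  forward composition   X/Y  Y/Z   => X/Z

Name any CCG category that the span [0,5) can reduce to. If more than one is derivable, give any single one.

S

[0,5] S   >
  [0,3] S/N   >B
    [0,1] "slowly" : S/(NP/N)
    [1,3] (NP/N)/N   <
      [1,2] "plan" : PP
      [2,3] "heard" : ((NP/N)/N)\PP
  [3,5] N   >
    [3,4] "no" : N/PP
    [4,5] "from" : PP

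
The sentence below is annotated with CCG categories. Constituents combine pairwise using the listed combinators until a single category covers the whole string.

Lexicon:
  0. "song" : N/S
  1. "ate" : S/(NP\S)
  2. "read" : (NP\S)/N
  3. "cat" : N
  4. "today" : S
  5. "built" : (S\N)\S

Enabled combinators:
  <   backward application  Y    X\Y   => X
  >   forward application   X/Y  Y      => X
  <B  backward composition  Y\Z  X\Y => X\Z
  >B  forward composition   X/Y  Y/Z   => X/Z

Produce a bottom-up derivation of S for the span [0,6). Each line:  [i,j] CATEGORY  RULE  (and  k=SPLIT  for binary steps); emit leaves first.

[0,6] S   <
  [0,4] N   >
    [0,1] "song" : N/S
    [1,4] S   >
      [1,3] S/N   >B
        [1,2] "ate" : S/(NP\S)
        [2,3] "read" : (NP\S)/N
      [3,4] "cat" : N
  [4,6] S\N   <
    [4,5] "today" : S
    [5,6] "built" : (S\N)\S

[0,1] N/S  lex  "song"
[1,2] S/(NP\S)  lex  "ate"
[2,3] (NP\S)/N  lex  "read"
[1,3] S/N  >B  k=2
[3,4] N  lex  "cat"
[1,4] S  >  k=3
[0,4] N  >  k=1
[4,5] S  lex  "today"
[5,6] (S\N)\S  lex  "built"
[4,6] S\N  <  k=5
[0,6] S  <  k=4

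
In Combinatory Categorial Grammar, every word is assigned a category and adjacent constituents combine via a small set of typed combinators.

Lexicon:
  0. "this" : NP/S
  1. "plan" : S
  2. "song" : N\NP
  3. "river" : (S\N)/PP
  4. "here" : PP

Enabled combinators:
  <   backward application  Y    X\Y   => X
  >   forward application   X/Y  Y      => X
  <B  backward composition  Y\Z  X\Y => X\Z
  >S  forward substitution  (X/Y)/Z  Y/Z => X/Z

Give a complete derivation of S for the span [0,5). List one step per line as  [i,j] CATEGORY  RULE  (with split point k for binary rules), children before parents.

[0,1] NP/S  lex  "this"
[1,2] S  lex  "plan"
[0,2] NP  >  k=1
[2,3] N\NP  lex  "song"
[0,3] N  <  k=2
[3,4] (S\N)/PP  lex  "river"
[4,5] PP  lex  "here"
[3,5] S\N  >  k=4
[0,5] S  <  k=3

[0,5] S   <
  [0,3] N   <
    [0,2] NP   >
      [0,1] "this" : NP/S
      [1,2] "plan" : S
    [2,3] "song" : N\NP
  [3,5] S\N   >
    [3,4] "river" : (S\N)/PP
    [4,5] "here" : PP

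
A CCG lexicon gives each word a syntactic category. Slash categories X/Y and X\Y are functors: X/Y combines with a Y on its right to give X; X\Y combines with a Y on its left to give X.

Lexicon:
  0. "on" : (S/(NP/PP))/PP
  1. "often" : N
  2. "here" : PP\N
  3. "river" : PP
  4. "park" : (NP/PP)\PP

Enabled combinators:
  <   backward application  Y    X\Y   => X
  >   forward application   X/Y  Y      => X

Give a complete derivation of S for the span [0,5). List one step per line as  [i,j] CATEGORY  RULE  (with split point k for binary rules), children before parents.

[0,1] (S/(NP/PP))/PP  lex  "on"
[1,2] N  lex  "often"
[2,3] PP\N  lex  "here"
[1,3] PP  <  k=2
[0,3] S/(NP/PP)  >  k=1
[3,4] PP  lex  "river"
[4,5] (NP/PP)\PP  lex  "park"
[3,5] NP/PP  <  k=4
[0,5] S  >  k=3

[0,5] S   >
  [0,3] S/(NP/PP)   >
    [0,1] "on" : (S/(NP/PP))/PP
    [1,3] PP   <
      [1,2] "often" : N
      [2,3] "here" : PP\N
  [3,5] NP/PP   <
    [3,4] "river" : PP
    [4,5] "park" : (NP/PP)\PP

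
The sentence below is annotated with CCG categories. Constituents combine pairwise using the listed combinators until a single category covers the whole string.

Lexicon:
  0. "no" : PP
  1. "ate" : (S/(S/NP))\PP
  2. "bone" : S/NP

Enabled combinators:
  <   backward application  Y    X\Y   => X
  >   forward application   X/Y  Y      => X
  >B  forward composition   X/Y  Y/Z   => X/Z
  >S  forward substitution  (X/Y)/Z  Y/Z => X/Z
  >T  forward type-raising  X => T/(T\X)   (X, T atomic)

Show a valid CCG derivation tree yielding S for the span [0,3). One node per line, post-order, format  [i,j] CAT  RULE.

[0,3] S   >
  [0,2] S/(S/NP)   <
    [0,1] "no" : PP
    [1,2] "ate" : (S/(S/NP))\PP
  [2,3] "bone" : S/NP

[0,1] PP  lex  "no"
[1,2] (S/(S/NP))\PP  lex  "ate"
[0,2] S/(S/NP)  <  k=1
[2,3] S/NP  lex  "bone"
[0,3] S  >  k=2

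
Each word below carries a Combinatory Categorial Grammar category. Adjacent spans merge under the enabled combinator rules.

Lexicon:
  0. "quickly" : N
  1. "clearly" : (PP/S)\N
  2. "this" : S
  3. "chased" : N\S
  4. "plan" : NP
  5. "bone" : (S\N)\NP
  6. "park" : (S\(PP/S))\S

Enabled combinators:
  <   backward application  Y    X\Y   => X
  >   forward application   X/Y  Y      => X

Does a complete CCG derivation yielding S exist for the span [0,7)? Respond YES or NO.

YES

[0,7] S   <
  [0,2] PP/S   <
    [0,1] "quickly" : N
    [1,2] "clearly" : (PP/S)\N
  [2,7] S\(PP/S)   <
    [2,6] S   <
      [2,4] N   <
        [2,3] "this" : S
        [3,4] "chased" : N\S
      [4,6] S\N   <
        [4,5] "plan" : NP
        [5,6] "bone" : (S\N)\NP
    [6,7] "park" : (S\(PP/S))\S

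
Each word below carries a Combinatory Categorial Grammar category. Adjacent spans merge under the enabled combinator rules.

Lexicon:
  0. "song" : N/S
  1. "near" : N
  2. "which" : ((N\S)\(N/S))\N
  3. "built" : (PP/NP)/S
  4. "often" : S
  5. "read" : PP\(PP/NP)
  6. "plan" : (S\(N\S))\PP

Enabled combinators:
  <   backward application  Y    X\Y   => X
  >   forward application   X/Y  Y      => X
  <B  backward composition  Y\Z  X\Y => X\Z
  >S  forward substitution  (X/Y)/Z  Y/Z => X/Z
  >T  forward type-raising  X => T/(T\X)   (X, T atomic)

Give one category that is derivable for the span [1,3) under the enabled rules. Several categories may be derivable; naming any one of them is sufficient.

[0,7] S   <
  [0,3] N\S   <
    [0,1] "song" : N/S
    [1,3] (N\S)\(N/S)   <
      [1,2] "near" : N
      [2,3] "which" : ((N\S)\(N/S))\N
  [3,7] S\(N\S)   <
    [3,6] PP   <
      [3,5] PP/NP   >
        [3,4] "built" : (PP/NP)/S
        [4,5] "often" : S
      [5,6] "read" : PP\(PP/NP)
    [6,7] "plan" : (S\(N\S))\PP

(N\S)\(N/S)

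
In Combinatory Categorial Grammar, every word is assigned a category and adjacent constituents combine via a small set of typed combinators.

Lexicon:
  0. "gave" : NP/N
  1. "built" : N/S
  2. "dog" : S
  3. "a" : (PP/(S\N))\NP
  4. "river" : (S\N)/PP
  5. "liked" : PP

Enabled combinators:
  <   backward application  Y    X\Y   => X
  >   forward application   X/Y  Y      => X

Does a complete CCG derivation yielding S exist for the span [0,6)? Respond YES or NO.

NO

NP/N N/S S (PP/(S\N))\NP (S\N)/PP PP
CKY chart[0,6] = {PP}; S ∉ chart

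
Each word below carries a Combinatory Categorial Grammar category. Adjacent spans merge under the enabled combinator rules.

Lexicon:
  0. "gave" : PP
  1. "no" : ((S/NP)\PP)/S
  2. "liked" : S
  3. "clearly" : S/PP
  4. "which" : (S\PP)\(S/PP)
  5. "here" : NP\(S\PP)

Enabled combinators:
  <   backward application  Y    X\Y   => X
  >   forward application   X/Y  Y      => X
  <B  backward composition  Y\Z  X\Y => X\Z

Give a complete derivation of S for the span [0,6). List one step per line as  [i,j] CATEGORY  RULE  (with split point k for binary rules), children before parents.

[0,6] S   >
  [0,3] S/NP   <
    [0,1] "gave" : PP
    [1,3] (S/NP)\PP   >
      [1,2] "no" : ((S/NP)\PP)/S
      [2,3] "liked" : S
  [3,6] NP   <
    [3,5] S\PP   <
      [3,4] "clearly" : S/PP
      [4,5] "which" : (S\PP)\(S/PP)
    [5,6] "here" : NP\(S\PP)

[0,1] PP  lex  "gave"
[1,2] ((S/NP)\PP)/S  lex  "no"
[2,3] S  lex  "liked"
[1,3] (S/NP)\PP  >  k=2
[0,3] S/NP  <  k=1
[3,4] S/PP  lex  "clearly"
[4,5] (S\PP)\(S/PP)  lex  "which"
[3,5] S\PP  <  k=4
[5,6] NP\(S\PP)  lex  "here"
[3,6] NP  <  k=5
[0,6] S  >  k=3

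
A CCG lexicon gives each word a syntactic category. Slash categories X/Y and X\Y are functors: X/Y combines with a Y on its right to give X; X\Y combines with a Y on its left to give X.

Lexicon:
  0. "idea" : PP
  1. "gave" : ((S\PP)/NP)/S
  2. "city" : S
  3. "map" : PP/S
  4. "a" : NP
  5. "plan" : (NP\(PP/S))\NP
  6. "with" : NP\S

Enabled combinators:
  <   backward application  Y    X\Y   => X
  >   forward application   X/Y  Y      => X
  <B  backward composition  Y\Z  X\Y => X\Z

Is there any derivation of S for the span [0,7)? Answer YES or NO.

NO

PP ((S\PP)/NP)/S S PP/S NP (NP\(PP/S))\NP NP\S
CKY chart[0,7] = {NP}; S ∉ chart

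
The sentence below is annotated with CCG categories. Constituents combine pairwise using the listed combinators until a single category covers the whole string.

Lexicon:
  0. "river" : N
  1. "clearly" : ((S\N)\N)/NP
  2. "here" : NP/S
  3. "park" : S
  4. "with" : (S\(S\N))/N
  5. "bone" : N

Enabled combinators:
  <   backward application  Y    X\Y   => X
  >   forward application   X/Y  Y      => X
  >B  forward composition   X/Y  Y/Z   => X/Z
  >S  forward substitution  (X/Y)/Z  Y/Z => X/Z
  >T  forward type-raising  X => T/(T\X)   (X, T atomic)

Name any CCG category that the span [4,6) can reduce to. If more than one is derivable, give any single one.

[0,6] S   <
  [0,4] S\N   <
    [0,1] "river" : N
    [1,4] (S\N)\N   >
      [1,2] "clearly" : ((S\N)\N)/NP
      [2,4] NP   >
        [2,3] "here" : NP/S
        [3,4] "park" : S
  [4,6] S\(S\N)   >
    [4,5] "with" : (S\(S\N))/N
    [5,6] "bone" : N

S\(S\N)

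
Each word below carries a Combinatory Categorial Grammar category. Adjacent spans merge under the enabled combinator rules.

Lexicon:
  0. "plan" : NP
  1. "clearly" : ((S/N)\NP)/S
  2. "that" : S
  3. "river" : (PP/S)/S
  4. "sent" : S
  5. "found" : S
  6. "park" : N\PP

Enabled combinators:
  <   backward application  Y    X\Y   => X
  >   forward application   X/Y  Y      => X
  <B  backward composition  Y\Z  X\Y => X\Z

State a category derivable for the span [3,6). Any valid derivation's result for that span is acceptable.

[0,7] S   >
  [0,3] S/N   <
    [0,1] "plan" : NP
    [1,3] (S/N)\NP   >
      [1,2] "clearly" : ((S/N)\NP)/S
      [2,3] "that" : S
  [3,7] N   <
    [3,6] PP   >
      [3,5] PP/S   >
        [3,4] "river" : (PP/S)/S
        [4,5] "sent" : S
      [5,6] "found" : S
    [6,7] "park" : N\PP

PP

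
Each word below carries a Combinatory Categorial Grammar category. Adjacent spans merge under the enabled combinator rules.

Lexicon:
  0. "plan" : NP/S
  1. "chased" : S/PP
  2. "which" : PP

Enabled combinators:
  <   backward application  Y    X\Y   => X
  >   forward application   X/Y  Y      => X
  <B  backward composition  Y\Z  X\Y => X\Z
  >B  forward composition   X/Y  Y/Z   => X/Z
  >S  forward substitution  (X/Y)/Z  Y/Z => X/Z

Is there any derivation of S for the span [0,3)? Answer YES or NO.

NO

NP/S S/PP PP
CKY chart[0,3] = {NP}; S ∉ chart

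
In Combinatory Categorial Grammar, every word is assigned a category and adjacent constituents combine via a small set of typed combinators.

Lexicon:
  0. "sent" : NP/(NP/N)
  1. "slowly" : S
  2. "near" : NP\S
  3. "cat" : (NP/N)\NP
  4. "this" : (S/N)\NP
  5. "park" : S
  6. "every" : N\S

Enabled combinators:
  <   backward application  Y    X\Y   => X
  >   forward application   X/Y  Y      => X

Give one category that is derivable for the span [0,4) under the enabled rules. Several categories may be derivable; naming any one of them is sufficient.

NP

[0,7] S   >
  [0,5] S/N   <
    [0,4] NP   >
      [0,1] "sent" : NP/(NP/N)
      [1,4] NP/N   <
        [1,3] NP   <
          [1,2] "slowly" : S
          [2,3] "near" : NP\S
        [3,4] "cat" : (NP/N)\NP
    [4,5] "this" : (S/N)\NP
  [5,7] N   <
    [5,6] "park" : S
    [6,7] "every" : N\S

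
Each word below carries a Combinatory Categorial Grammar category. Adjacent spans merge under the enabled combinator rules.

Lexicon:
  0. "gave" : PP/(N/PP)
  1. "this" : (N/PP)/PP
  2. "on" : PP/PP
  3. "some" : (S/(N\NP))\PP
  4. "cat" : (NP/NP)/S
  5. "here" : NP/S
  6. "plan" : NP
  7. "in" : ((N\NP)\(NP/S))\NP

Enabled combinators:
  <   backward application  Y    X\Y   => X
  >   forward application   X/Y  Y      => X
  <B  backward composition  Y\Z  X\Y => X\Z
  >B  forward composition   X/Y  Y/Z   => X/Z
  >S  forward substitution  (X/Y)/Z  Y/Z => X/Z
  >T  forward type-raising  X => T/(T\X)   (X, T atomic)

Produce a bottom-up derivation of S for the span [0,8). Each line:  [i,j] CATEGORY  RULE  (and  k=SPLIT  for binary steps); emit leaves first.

[0,8] S   >
  [0,4] S/(N\NP)   <
    [0,3] PP   >
      [0,1] "gave" : PP/(N/PP)
      [1,3] N/PP   >S
        [1,2] "this" : (N/PP)/PP
        [2,3] "on" : PP/PP
    [3,4] "some" : (S/(N\NP))\PP
  [4,8] N\NP   <
    [4,6] NP/S   >S
      [4,5] "cat" : (NP/NP)/S
      [5,6] "here" : NP/S
    [6,8] (N\NP)\(NP/S)   <
      [6,7] "plan" : NP
      [7,8] "in" : ((N\NP)\(NP/S))\NP

[0,1] PP/(N/PP)  lex  "gave"
[1,2] (N/PP)/PP  lex  "this"
[2,3] PP/PP  lex  "on"
[1,3] N/PP  >S  k=2
[0,3] PP  >  k=1
[3,4] (S/(N\NP))\PP  lex  "some"
[0,4] S/(N\NP)  <  k=3
[4,5] (NP/NP)/S  lex  "cat"
[5,6] NP/S  lex  "here"
[4,6] NP/S  >S  k=5
[6,7] NP  lex  "plan"
[7,8] ((N\NP)\(NP/S))\NP  lex  "in"
[6,8] (N\NP)\(NP/S)  <  k=7
[4,8] N\NP  <  k=6
[0,8] S  >  k=4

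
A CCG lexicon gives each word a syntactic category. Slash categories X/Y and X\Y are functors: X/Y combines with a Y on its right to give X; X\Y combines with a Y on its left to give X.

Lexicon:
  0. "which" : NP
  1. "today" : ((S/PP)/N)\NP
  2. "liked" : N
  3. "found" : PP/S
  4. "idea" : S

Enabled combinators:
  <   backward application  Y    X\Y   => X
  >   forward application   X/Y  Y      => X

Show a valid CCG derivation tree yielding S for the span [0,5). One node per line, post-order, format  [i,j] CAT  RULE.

[0,1] NP  lex  "which"
[1,2] ((S/PP)/N)\NP  lex  "today"
[0,2] (S/PP)/N  <  k=1
[2,3] N  lex  "liked"
[0,3] S/PP  >  k=2
[3,4] PP/S  lex  "found"
[4,5] S  lex  "idea"
[3,5] PP  >  k=4
[0,5] S  >  k=3

[0,5] S   >
  [0,3] S/PP   >
    [0,2] (S/PP)/N   <
      [0,1] "which" : NP
      [1,2] "today" : ((S/PP)/N)\NP
    [2,3] "liked" : N
  [3,5] PP   >
    [3,4] "found" : PP/S
    [4,5] "idea" : S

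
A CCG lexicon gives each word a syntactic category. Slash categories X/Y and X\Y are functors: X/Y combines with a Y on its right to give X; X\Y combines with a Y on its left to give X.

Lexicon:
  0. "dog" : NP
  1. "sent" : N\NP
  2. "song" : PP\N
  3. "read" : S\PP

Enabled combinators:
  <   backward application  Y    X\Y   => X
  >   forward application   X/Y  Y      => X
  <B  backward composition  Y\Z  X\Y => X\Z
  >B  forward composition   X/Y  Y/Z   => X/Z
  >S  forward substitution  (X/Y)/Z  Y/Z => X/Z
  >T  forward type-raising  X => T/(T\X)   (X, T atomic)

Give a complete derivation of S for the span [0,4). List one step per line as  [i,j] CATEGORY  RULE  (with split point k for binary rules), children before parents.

[0,4] S   <
  [0,3] PP   >
    [0,1] PP/(PP\NP)   >T
      [0,1] "dog" : NP
    [1,3] PP\NP   <B
      [1,2] "sent" : N\NP
      [2,3] "song" : PP\N
  [3,4] "read" : S\PP

[0,1] NP  lex  "dog"
[0,1] PP/(PP\NP)  >T
[1,2] N\NP  lex  "sent"
[2,3] PP\N  lex  "song"
[1,3] PP\NP  <B  k=2
[0,3] PP  >  k=1
[3,4] S\PP  lex  "read"
[0,4] S  <  k=3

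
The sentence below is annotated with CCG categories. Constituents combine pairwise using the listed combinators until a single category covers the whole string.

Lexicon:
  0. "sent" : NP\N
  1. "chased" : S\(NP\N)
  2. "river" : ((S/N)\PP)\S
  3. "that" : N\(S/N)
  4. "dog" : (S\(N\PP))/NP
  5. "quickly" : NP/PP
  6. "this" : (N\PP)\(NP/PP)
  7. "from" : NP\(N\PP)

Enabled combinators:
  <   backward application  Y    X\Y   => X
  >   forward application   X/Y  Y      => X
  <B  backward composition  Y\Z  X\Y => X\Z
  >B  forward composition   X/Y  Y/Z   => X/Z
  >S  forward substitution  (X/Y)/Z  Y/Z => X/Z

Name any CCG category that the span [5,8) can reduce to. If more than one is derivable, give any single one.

NP

[0,8] S   <
  [0,4] N\PP   <B
    [0,3] (S/N)\PP   <
      [0,2] S   <
        [0,1] "sent" : NP\N
        [1,2] "chased" : S\(NP\N)
      [2,3] "river" : ((S/N)\PP)\S
    [3,4] "that" : N\(S/N)
  [4,8] S\(N\PP)   >
    [4,5] "dog" : (S\(N\PP))/NP
    [5,8] NP   <
      [5,7] N\PP   <
        [5,6] "quickly" : NP/PP
        [6,7] "this" : (N\PP)\(NP/PP)
      [7,8] "from" : NP\(N\PP)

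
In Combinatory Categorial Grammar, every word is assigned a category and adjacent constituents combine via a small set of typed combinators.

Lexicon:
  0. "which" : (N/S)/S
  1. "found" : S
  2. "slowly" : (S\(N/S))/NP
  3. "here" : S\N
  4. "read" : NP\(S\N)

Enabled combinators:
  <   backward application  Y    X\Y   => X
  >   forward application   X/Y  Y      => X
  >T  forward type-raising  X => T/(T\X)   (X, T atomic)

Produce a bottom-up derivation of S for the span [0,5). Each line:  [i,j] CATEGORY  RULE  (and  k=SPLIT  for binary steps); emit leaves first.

[0,1] (N/S)/S  lex  "which"
[1,2] S  lex  "found"
[0,2] N/S  >  k=1
[2,3] (S\(N/S))/NP  lex  "slowly"
[3,4] S\N  lex  "here"
[4,5] NP\(S\N)  lex  "read"
[3,5] NP  <  k=4
[2,5] S\(N/S)  >  k=3
[0,5] S  <  k=2

[0,5] S   <
  [0,2] N/S   >
    [0,1] "which" : (N/S)/S
    [1,2] "found" : S
  [2,5] S\(N/S)   >
    [2,3] "slowly" : (S\(N/S))/NP
    [3,5] NP   <
      [3,4] "here" : S\N
      [4,5] "read" : NP\(S\N)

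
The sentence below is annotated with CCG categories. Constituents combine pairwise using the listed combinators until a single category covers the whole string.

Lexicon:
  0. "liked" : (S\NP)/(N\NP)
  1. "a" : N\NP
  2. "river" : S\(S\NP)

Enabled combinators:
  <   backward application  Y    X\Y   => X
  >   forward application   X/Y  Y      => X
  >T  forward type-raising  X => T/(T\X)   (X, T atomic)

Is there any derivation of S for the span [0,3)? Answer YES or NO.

YES

[0,3] S   <
  [0,2] S\NP   >
    [0,1] "liked" : (S\NP)/(N\NP)
    [1,2] "a" : N\NP
  [2,3] "river" : S\(S\NP)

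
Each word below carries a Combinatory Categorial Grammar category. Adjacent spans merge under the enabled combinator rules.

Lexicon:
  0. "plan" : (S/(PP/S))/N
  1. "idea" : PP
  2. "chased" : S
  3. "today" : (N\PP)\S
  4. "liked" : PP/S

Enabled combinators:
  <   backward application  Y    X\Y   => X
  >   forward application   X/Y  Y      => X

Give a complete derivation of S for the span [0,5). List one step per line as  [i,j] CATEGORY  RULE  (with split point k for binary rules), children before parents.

[0,1] (S/(PP/S))/N  lex  "plan"
[1,2] PP  lex  "idea"
[2,3] S  lex  "chased"
[3,4] (N\PP)\S  lex  "today"
[2,4] N\PP  <  k=3
[1,4] N  <  k=2
[0,4] S/(PP/S)  >  k=1
[4,5] PP/S  lex  "liked"
[0,5] S  >  k=4

[0,5] S   >
  [0,4] S/(PP/S)   >
    [0,1] "plan" : (S/(PP/S))/N
    [1,4] N   <
      [1,2] "idea" : PP
      [2,4] N\PP   <
        [2,3] "chased" : S
        [3,4] "today" : (N\PP)\S
  [4,5] "liked" : PP/S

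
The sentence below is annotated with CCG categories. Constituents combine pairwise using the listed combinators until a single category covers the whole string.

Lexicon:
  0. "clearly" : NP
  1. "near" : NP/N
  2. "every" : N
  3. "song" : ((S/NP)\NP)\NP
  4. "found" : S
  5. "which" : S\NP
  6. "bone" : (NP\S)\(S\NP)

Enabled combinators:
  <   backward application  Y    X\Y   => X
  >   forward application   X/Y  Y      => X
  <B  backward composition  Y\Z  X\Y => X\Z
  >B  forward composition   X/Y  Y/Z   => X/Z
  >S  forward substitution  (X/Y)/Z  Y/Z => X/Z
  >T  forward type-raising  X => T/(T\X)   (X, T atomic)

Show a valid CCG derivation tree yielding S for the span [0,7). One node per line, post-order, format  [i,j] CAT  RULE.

[0,7] S   >
  [0,4] S/NP   <
    [0,1] "clearly" : NP
    [1,4] (S/NP)\NP   <
      [1,3] NP   >
        [1,2] "near" : NP/N
        [2,3] "every" : N
      [3,4] "song" : ((S/NP)\NP)\NP
  [4,7] NP   >
    [4,5] NP/(NP\S)   >T
      [4,5] "found" : S
    [5,7] NP\S   <
      [5,6] "which" : S\NP
      [6,7] "bone" : (NP\S)\(S\NP)

[0,1] NP  lex  "clearly"
[1,2] NP/N  lex  "near"
[2,3] N  lex  "every"
[1,3] NP  >  k=2
[3,4] ((S/NP)\NP)\NP  lex  "song"
[1,4] (S/NP)\NP  <  k=3
[0,4] S/NP  <  k=1
[4,5] S  lex  "found"
[4,5] NP/(NP\S)  >T
[5,6] S\NP  lex  "which"
[6,7] (NP\S)\(S\NP)  lex  "bone"
[5,7] NP\S  <  k=6
[4,7] NP  >  k=5
[0,7] S  >  k=4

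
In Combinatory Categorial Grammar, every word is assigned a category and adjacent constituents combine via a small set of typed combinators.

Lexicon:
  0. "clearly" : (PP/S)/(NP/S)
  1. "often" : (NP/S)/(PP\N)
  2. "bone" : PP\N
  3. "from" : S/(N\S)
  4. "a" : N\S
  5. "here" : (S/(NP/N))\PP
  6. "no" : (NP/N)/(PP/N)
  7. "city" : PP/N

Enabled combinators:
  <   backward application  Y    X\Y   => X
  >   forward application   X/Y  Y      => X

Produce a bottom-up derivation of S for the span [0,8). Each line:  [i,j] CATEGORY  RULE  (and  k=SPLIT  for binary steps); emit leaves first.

[0,1] (PP/S)/(NP/S)  lex  "clearly"
[1,2] (NP/S)/(PP\N)  lex  "often"
[2,3] PP\N  lex  "bone"
[1,3] NP/S  >  k=2
[0,3] PP/S  >  k=1
[3,4] S/(N\S)  lex  "from"
[4,5] N\S  lex  "a"
[3,5] S  >  k=4
[0,5] PP  >  k=3
[5,6] (S/(NP/N))\PP  lex  "here"
[0,6] S/(NP/N)  <  k=5
[6,7] (NP/N)/(PP/N)  lex  "no"
[7,8] PP/N  lex  "city"
[6,8] NP/N  >  k=7
[0,8] S  >  k=6

[0,8] S   >
  [0,6] S/(NP/N)   <
    [0,5] PP   >
      [0,3] PP/S   >
        [0,1] "clearly" : (PP/S)/(NP/S)
        [1,3] NP/S   >
          [1,2] "often" : (NP/S)/(PP\N)
          [2,3] "bone" : PP\N
      [3,5] S   >
        [3,4] "from" : S/(N\S)
        [4,5] "a" : N\S
    [5,6] "here" : (S/(NP/N))\PP
  [6,8] NP/N   >
    [6,7] "no" : (NP/N)/(PP/N)
    [7,8] "city" : PP/N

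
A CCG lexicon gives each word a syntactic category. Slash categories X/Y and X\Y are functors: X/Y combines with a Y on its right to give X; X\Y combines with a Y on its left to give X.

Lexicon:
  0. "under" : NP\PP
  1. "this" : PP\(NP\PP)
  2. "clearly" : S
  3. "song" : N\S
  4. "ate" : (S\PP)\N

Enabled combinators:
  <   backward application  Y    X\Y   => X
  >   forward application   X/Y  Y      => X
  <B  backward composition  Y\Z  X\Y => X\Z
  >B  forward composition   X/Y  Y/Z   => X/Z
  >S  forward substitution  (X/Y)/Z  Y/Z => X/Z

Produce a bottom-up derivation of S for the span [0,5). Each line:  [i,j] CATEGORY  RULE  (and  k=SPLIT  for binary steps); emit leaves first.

[0,1] NP\PP  lex  "under"
[1,2] PP\(NP\PP)  lex  "this"
[0,2] PP  <  k=1
[2,3] S  lex  "clearly"
[3,4] N\S  lex  "song"
[2,4] N  <  k=3
[4,5] (S\PP)\N  lex  "ate"
[2,5] S\PP  <  k=4
[0,5] S  <  k=2

[0,5] S   <
  [0,2] PP   <
    [0,1] "under" : NP\PP
    [1,2] "this" : PP\(NP\PP)
  [2,5] S\PP   <
    [2,4] N   <
      [2,3] "clearly" : S
      [3,4] "song" : N\S
    [4,5] "ate" : (S\PP)\N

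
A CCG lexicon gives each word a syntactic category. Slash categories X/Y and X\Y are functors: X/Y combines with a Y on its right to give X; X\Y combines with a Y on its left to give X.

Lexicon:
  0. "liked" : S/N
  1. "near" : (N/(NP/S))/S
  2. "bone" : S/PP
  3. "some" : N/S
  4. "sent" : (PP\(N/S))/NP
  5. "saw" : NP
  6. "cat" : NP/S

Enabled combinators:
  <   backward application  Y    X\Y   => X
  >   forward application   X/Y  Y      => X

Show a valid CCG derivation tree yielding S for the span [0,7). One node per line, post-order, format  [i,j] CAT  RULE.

[0,1] S/N  lex  "liked"
[1,2] (N/(NP/S))/S  lex  "near"
[2,3] S/PP  lex  "bone"
[3,4] N/S  lex  "some"
[4,5] (PP\(N/S))/NP  lex  "sent"
[5,6] NP  lex  "saw"
[4,6] PP\(N/S)  >  k=5
[3,6] PP  <  k=4
[2,6] S  >  k=3
[1,6] N/(NP/S)  >  k=2
[6,7] NP/S  lex  "cat"
[1,7] N  >  k=6
[0,7] S  >  k=1

[0,7] S   >
  [0,1] "liked" : S/N
  [1,7] N   >
    [1,6] N/(NP/S)   >
      [1,2] "near" : (N/(NP/S))/S
      [2,6] S   >
        [2,3] "bone" : S/PP
        [3,6] PP   <
          [3,4] "some" : N/S
          [4,6] PP\(N/S)   >
            [4,5] "sent" : (PP\(N/S))/NP
            [5,6] "saw" : NP
    [6,7] "cat" : NP/S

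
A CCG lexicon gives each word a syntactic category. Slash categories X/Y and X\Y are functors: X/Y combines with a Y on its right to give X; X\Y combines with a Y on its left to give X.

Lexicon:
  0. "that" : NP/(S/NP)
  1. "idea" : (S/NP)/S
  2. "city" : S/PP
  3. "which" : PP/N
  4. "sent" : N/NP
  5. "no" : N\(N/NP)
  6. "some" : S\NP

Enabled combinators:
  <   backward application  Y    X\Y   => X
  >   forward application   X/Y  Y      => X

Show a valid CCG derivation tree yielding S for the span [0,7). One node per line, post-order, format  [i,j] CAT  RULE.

[0,7] S   <
  [0,6] NP   >
    [0,1] "that" : NP/(S/NP)
    [1,6] S/NP   >
      [1,2] "idea" : (S/NP)/S
      [2,6] S   >
        [2,3] "city" : S/PP
        [3,6] PP   >
          [3,4] "which" : PP/N
          [4,6] N   <
            [4,5] "sent" : N/NP
            [5,6] "no" : N\(N/NP)
  [6,7] "some" : S\NP

[0,1] NP/(S/NP)  lex  "that"
[1,2] (S/NP)/S  lex  "idea"
[2,3] S/PP  lex  "city"
[3,4] PP/N  lex  "which"
[4,5] N/NP  lex  "sent"
[5,6] N\(N/NP)  lex  "no"
[4,6] N  <  k=5
[3,6] PP  >  k=4
[2,6] S  >  k=3
[1,6] S/NP  >  k=2
[0,6] NP  >  k=1
[6,7] S\NP  lex  "some"
[0,7] S  <  k=6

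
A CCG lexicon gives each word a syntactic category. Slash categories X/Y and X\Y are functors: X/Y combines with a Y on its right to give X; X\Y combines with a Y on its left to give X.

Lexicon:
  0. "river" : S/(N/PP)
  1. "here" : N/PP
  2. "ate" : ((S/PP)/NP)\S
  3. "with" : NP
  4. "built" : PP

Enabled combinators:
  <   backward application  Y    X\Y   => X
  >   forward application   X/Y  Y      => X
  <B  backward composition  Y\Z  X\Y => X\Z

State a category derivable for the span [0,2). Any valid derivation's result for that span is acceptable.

[0,5] S   >
  [0,4] S/PP   >
    [0,3] (S/PP)/NP   <
      [0,2] S   >
        [0,1] "river" : S/(N/PP)
        [1,2] "here" : N/PP
      [2,3] "ate" : ((S/PP)/NP)\S
    [3,4] "with" : NP
  [4,5] "built" : PP

S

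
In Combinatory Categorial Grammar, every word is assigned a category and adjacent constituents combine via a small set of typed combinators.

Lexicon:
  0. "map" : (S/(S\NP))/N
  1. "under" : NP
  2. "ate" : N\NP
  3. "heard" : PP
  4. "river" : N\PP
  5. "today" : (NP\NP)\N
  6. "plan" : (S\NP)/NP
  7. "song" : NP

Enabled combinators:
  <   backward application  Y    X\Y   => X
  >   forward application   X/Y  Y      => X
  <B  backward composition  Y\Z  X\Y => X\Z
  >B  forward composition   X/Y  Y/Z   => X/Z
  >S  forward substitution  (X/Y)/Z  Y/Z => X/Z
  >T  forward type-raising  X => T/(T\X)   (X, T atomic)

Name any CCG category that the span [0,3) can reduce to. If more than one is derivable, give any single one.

S/(S\NP)

[0,8] S   >
  [0,3] S/(S\NP)   >
    [0,1] "map" : (S/(S\NP))/N
    [1,3] N   <
      [1,2] "under" : NP
      [2,3] "ate" : N\NP
  [3,8] S\NP   <B
    [3,6] NP\NP   <
      [3,5] N   <
        [3,4] "heard" : PP
        [4,5] "river" : N\PP
      [5,6] "today" : (NP\NP)\N
    [6,8] S\NP   >
      [6,7] "plan" : (S\NP)/NP
      [7,8] "song" : NP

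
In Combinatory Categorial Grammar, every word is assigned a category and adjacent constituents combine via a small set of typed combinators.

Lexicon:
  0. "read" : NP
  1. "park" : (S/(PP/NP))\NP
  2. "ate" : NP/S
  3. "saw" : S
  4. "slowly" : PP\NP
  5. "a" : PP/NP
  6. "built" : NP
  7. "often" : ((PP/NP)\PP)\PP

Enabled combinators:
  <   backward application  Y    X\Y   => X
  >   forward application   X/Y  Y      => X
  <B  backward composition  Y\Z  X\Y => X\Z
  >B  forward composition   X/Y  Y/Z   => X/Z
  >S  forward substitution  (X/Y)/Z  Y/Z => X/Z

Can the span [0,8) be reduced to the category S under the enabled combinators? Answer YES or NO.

YES

[0,8] S   >
  [0,2] S/(PP/NP)   <
    [0,1] "read" : NP
    [1,2] "park" : (S/(PP/NP))\NP
  [2,8] PP/NP   <
    [2,5] PP   <
      [2,4] NP   >
        [2,3] "ate" : NP/S
        [3,4] "saw" : S
      [4,5] "slowly" : PP\NP
    [5,8] (PP/NP)\PP   <
      [5,7] PP   >
        [5,6] "a" : PP/NP
        [6,7] "built" : NP
      [7,8] "often" : ((PP/NP)\PP)\PP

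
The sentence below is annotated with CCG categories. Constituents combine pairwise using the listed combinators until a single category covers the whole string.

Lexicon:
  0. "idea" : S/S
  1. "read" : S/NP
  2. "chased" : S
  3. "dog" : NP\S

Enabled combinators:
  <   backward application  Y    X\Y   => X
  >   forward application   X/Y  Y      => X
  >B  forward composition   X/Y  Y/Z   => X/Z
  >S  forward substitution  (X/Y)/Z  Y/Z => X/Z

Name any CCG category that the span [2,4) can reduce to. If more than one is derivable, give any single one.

[0,4] S   >
  [0,2] S/NP   >B
    [0,1] "idea" : S/S
    [1,2] "read" : S/NP
  [2,4] NP   <
    [2,3] "chased" : S
    [3,4] "dog" : NP\S

NP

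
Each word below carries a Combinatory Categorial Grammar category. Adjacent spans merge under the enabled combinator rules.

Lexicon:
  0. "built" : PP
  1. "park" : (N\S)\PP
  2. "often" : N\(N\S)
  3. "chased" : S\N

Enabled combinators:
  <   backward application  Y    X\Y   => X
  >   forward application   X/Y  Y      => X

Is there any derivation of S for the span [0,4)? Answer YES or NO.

[0,4] S   <
  [0,3] N   <
    [0,2] N\S   <
      [0,1] "built" : PP
      [1,2] "park" : (N\S)\PP
    [2,3] "often" : N\(N\S)
  [3,4] "chased" : S\N

YES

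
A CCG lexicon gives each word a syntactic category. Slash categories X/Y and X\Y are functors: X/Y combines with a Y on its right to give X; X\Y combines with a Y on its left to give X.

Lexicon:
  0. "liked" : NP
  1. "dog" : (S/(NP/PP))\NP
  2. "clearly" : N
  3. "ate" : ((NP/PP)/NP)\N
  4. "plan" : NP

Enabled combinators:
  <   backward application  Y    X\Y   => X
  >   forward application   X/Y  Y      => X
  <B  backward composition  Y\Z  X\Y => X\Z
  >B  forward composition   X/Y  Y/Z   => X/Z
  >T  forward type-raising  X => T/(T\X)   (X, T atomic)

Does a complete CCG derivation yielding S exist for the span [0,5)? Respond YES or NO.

YES

[0,5] S   >
  [0,4] S/NP   >B
    [0,2] S/(NP/PP)   <
      [0,1] "liked" : NP
      [1,2] "dog" : (S/(NP/PP))\NP
    [2,4] (NP/PP)/NP   <
      [2,3] "clearly" : N
      [3,4] "ate" : ((NP/PP)/NP)\N
  [4,5] "plan" : NP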